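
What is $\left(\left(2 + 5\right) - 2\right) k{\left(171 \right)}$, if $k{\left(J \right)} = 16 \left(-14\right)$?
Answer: $-1120$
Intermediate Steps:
$k{\left(J \right)} = -224$
$\left(\left(2 + 5\right) - 2\right) k{\left(171 \right)} = \left(\left(2 + 5\right) - 2\right) \left(-224\right) = \left(7 - 2\right) \left(-224\right) = 5 \left(-224\right) = -1120$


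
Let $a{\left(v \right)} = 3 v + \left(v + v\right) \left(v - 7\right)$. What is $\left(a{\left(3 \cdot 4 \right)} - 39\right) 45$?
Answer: $5265$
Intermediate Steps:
$a{\left(v \right)} = 3 v + 2 v \left(-7 + v\right)$
$\left(a{\left(3 \cdot 4 \right)} - 39\right) 45 = \left(3 \cdot 4 \left(-11 + 2 \cdot 3 \cdot 4\right) - 39\right) 45 = \left(12 \left(-11 + 2 \cdot 12\right) - 39\right) 45 = \left(12 \left(-11 + 24\right) - 39\right) 45 = \left(12 \cdot 13 - 39\right) 45 = \left(156 - 39\right) 45 = 117 \cdot 45 = 5265$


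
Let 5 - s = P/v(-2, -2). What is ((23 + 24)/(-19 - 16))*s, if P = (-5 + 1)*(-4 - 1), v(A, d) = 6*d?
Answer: -188/21 ≈ -8.9524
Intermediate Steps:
P = 20 (P = -4*(-5) = 20)
s = 20/3 (s = 5 - 20/(6*(-2)) = 5 - 20/(-12) = 5 - 20*(-1)/12 = 5 - 1*(-5/3) = 5 + 5/3 = 20/3 ≈ 6.6667)
((23 + 24)/(-19 - 16))*s = ((23 + 24)/(-19 - 16))*(20/3) = (47/(-35))*(20/3) = (47*(-1/35))*(20/3) = -47/35*20/3 = -188/21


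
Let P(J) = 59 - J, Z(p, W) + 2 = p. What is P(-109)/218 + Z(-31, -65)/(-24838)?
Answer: 189999/246122 ≈ 0.77197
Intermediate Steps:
Z(p, W) = -2 + p
P(-109)/218 + Z(-31, -65)/(-24838) = (59 - 1*(-109))/218 + (-2 - 31)/(-24838) = (59 + 109)*(1/218) - 33*(-1/24838) = 168*(1/218) + 3/2258 = 84/109 + 3/2258 = 189999/246122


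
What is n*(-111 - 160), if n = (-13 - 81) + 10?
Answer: 22764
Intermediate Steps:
n = -84 (n = -94 + 10 = -84)
n*(-111 - 160) = -84*(-111 - 160) = -84*(-271) = 22764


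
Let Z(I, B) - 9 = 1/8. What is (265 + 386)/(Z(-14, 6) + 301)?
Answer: 1736/827 ≈ 2.0992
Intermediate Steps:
Z(I, B) = 73/8 (Z(I, B) = 9 + 1/8 = 9 + ⅛ = 73/8)
(265 + 386)/(Z(-14, 6) + 301) = (265 + 386)/(73/8 + 301) = 651/(2481/8) = 651*(8/2481) = 1736/827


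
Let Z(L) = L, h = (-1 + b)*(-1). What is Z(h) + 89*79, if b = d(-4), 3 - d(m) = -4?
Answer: 7025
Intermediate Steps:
d(m) = 7 (d(m) = 3 - 1*(-4) = 3 + 4 = 7)
b = 7
h = -6 (h = (-1 + 7)*(-1) = 6*(-1) = -6)
Z(h) + 89*79 = -6 + 89*79 = -6 + 7031 = 7025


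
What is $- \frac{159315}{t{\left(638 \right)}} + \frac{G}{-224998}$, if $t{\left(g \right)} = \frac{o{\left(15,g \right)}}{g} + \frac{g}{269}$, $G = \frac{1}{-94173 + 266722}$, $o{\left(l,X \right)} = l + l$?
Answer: $- \frac{530750895206242919987}{8058022750919414} \approx -65866.0$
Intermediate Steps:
$o{\left(l,X \right)} = 2 l$
$G = \frac{1}{172549} \approx 5.7955 \cdot 10^{-6}$
$t{\left(g \right)} = \frac{30}{g} + \frac{g}{269}$ ($t{\left(g \right)} = \frac{2 \cdot 15}{g} + \frac{g}{269} = \frac{30}{g} + g \frac{1}{269} = \frac{30}{g} + \frac{g}{269}$)
$- \frac{159315}{t{\left(638 \right)}} + \frac{G}{-224998} = - \frac{159315}{\frac{30}{638} + \frac{1}{269} \cdot 638} + \frac{1}{172549 \left(-224998\right)} = - \frac{159315}{30 \cdot \frac{1}{638} + \frac{638}{269}} + \frac{1}{172549} \left(- \frac{1}{224998}\right) = - \frac{159315}{\frac{15}{319} + \frac{638}{269}} - \frac{1}{38823179902} = - \frac{159315}{\frac{207557}{85811}} - \frac{1}{38823179902} = \left(-159315\right) \frac{85811}{207557} - \frac{1}{38823179902} = - \frac{13670979465}{207557} - \frac{1}{38823179902} = - \frac{530750895206242919987}{8058022750919414}$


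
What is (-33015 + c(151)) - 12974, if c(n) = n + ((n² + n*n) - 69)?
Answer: -305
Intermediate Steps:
c(n) = -69 + n + 2*n² (c(n) = n + ((n² + n²) - 69) = n + (2*n² - 69) = n + (-69 + 2*n²) = -69 + n + 2*n²)
(-33015 + c(151)) - 12974 = (-33015 + (-69 + 151 + 2*151²)) - 12974 = (-33015 + (-69 + 151 + 2*22801)) - 12974 = (-33015 + (-69 + 151 + 45602)) - 12974 = (-33015 + 45684) - 12974 = 12669 - 12974 = -305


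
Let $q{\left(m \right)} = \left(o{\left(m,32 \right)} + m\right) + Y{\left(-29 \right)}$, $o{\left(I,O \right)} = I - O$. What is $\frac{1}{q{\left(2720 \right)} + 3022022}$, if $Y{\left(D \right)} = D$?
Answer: $\frac{1}{3027401} \approx 3.3032 \cdot 10^{-7}$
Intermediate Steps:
$q{\left(m \right)} = -61 + 2 m$ ($q{\left(m \right)} = \left(\left(m - 32\right) + m\right) - 29 = \left(\left(-32 + m\right) + m\right) - 29 = \left(-32 + 2 m\right) - 29 = -61 + 2 m$)
$\frac{1}{q{\left(2720 \right)} + 3022022} = \frac{1}{\left(-61 + 2 \cdot 2720\right) + 3022022} = \frac{1}{\left(-61 + 5440\right) + 3022022} = \frac{1}{5379 + 3022022} = \frac{1}{3027401}$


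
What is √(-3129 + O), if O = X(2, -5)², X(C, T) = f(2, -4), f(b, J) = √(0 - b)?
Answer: I*√3131 ≈ 55.955*I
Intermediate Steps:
f(b, J) = √(-b)
X(C, T) = I*√2 (X(C, T) = √(-1*2) = √(-2) = I*√2)
O = -2 (O = (I*√2)² = -2)
√(-3129 + O) = √(-3129 - 2) = √(-3131) = I*√3131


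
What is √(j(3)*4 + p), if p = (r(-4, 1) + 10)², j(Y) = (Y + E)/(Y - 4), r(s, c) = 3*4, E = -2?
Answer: 4*√30 ≈ 21.909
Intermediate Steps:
r(s, c) = 12
j(Y) = (-2 + Y)/(-4 + Y) (j(Y) = (Y - 2)/(Y - 4) = (-2 + Y)/(-4 + Y))
p = 484 (p = (12 + 10)² = 22² = 484)
√(j(3)*4 + p) = √(((-2 + 3)/(-4 + 3))*4 + 484) = √((1/(-1))*4 + 484) = √(-1*1*4 + 484) = √(-1*4 + 484) = √(-4 + 484) = √480 = 4*√30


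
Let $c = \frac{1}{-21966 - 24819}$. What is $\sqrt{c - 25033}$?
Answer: $\frac{i \sqrt{54793137267210}}{46785} \approx 158.22 i$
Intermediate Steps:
$c = - \frac{1}{46785}$ ($c = \frac{1}{-46785} = - \frac{1}{46785} \approx -2.1374 \cdot 10^{-5}$)
$\sqrt{c - 25033} = \sqrt{- \frac{1}{46785} - 25033} = \sqrt{- \frac{1171168906}{46785}} = \frac{i \sqrt{54793137267210}}{46785}$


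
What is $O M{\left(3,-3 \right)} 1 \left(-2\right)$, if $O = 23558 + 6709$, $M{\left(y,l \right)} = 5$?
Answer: $-302670$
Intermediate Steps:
$O = 30267$
$O M{\left(3,-3 \right)} 1 \left(-2\right) = 30267 \cdot 5 \cdot 1 \left(-2\right) = 30267 \cdot 5 \left(-2\right) = 30267 \left(-10\right) = -302670$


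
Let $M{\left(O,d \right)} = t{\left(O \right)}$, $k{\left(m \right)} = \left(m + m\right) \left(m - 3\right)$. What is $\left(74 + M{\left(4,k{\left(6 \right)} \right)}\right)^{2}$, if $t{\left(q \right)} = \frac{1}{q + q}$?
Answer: $\frac{351649}{64} \approx 5494.5$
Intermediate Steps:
$k{\left(m \right)} = 2 m \left(-3 + m\right)$
$t{\left(q \right)} = \frac{1}{2 q}$
$M{\left(O,d \right)} = \frac{1}{2 O}$
$\left(74 + M{\left(4,k{\left(6 \right)} \right)}\right)^{2} = \left(74 + \frac{1}{2 \cdot 4}\right)^{2} = \left(74 + \frac{1}{2} \cdot \frac{1}{4}\right)^{2} = \left(74 + \frac{1}{8}\right)^{2} = \left(\frac{593}{8}\right)^{2} = \frac{351649}{64}$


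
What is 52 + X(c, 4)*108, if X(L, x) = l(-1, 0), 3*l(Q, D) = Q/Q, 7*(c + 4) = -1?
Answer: 88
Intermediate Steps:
c = -29/7 (c = -4 + (⅐)*(-1) = -4 - ⅐ = -29/7 ≈ -4.1429)
l(Q, D) = ⅓ (l(Q, D) = (Q/Q)/3 = (⅓)*1 = ⅓)
X(L, x) = ⅓
52 + X(c, 4)*108 = 52 + (⅓)*108 = 52 + 36 = 88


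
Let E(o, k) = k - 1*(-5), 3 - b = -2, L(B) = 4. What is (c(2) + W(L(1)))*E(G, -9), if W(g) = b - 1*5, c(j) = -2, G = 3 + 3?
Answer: 8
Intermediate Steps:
G = 6
b = 5 (b = 3 - 1*(-2) = 3 + 2 = 5)
E(o, k) = 5 + k (E(o, k) = k + 5 = 5 + k)
W(g) = 0 (W(g) = 5 - 1*5 = 5 - 5 = 0)
(c(2) + W(L(1)))*E(G, -9) = (-2 + 0)*(5 - 9) = -2*(-4) = 8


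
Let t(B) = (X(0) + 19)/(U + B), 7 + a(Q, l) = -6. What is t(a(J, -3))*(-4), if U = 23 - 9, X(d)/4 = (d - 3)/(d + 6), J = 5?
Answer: -68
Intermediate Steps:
a(Q, l) = -13 (a(Q, l) = -7 - 6 = -13)
X(d) = 4*(-3 + d)/(6 + d) (X(d) = 4*((d - 3)/(d + 6)) = 4*((-3 + d)/(6 + d)) = 4*(-3 + d)/(6 + d))
U = 14
t(B) = 17/(14 + B) (t(B) = (4*(-3 + 0)/(6 + 0) + 19)/(14 + B) = (4*(-3)/6 + 19)/(14 + B) = (4*(1/6)*(-3) + 19)/(14 + B) = (-2 + 19)/(14 + B) = 17/(14 + B))
t(a(J, -3))*(-4) = (17/(14 - 13))*(-4) = (17/1)*(-4) = (17*1)*(-4) = 17*(-4) = -68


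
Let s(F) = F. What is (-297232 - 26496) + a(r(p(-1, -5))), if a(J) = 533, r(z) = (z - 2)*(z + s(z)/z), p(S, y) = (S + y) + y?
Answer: -323195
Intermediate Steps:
p(S, y) = S + 2*y
r(z) = (1 + z)*(-2 + z) (r(z) = (z - 2)*(z + z/z) = (-2 + z)*(z + 1) = (-2 + z)*(1 + z) = (1 + z)*(-2 + z))
(-297232 - 26496) + a(r(p(-1, -5))) = (-297232 - 26496) + 533 = -323728 + 533 = -323195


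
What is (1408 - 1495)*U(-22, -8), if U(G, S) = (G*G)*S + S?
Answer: 337560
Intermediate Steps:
U(G, S) = S + S*G² (U(G, S) = G²*S + S = S*G² + S = S + S*G²)
(1408 - 1495)*U(-22, -8) = (1408 - 1495)*(-8*(1 + (-22)²)) = -(-696)*(1 + 484) = -(-696)*485 = -87*(-3880) = 337560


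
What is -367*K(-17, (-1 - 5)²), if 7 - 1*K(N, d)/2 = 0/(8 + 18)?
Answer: -5138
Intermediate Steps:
K(N, d) = 14 (K(N, d) = 14 - 0/(8 + 18) = 14 - 0/26 = 14 - 2*0 = 14 + 0 = 14)
-367*K(-17, (-1 - 5)²) = -367*14 = -5138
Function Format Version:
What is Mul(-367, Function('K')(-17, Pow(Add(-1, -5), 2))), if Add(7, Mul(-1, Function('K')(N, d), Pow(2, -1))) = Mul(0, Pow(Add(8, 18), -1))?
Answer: -5138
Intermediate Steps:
Function('K')(N, d) = 14 (Function('K')(N, d) = Add(14, Mul(-2, Mul(0, Pow(Add(8, 18), -1)))) = Add(14, Mul(-2, Mul(0, Pow(26, -1)))) = Add(14, Mul(-2, Mul(0, Rational(1, 26)))) = Add(14, Mul(-2, 0)) = Add(14, 0) = 14)
Mul(-367, Function('K')(-17, Pow(Add(-1, -5), 2))) = Mul(-367, 14) = -5138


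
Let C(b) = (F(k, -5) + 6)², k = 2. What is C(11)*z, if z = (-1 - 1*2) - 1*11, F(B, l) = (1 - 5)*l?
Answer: -9464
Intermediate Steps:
F(B, l) = -4*l
z = -14 (z = (-1 - 2) - 11 = -3 - 11 = -14)
C(b) = 676 (C(b) = (-4*(-5) + 6)² = (20 + 6)² = 26² = 676)
C(11)*z = 676*(-14) = -9464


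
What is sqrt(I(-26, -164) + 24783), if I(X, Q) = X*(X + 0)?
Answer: sqrt(25459) ≈ 159.56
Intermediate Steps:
I(X, Q) = X**2 (I(X, Q) = X*X = X**2)
sqrt(I(-26, -164) + 24783) = sqrt((-26)**2 + 24783) = sqrt(676 + 24783) = sqrt(25459)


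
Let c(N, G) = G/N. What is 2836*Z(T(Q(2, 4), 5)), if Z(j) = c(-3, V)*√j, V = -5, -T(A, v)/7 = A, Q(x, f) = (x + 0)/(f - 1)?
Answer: 14180*I*√42/9 ≈ 10211.0*I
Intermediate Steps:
Q(x, f) = x/(-1 + f)
T(A, v) = -7*A
Z(j) = 5*√j/3 (Z(j) = (-5/(-3))*√j = (-5*(-⅓))*√j = 5*√j/3)
2836*Z(T(Q(2, 4), 5)) = 2836*(5*√(-14/(-1 + 4))/3) = 2836*(5*√(-14/3)/3) = 2836*(5*(I*√42/3)/3) = 2836*(5*I*√42/9) = 14180*I*√42/9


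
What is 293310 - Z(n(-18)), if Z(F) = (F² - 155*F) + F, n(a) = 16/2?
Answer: 294478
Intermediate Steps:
n(a) = 8 (n(a) = 16*(½) = 8)
Z(F) = F² - 154*F
293310 - Z(n(-18)) = 293310 - 8*(-154 + 8) = 293310 - 8*(-146) = 293310 - 1*(-1168) = 293310 + 1168 = 294478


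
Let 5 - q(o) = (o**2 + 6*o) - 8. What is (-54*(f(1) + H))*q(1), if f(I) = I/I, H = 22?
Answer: -7452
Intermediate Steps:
f(I) = 1
q(o) = 13 - o**2 - 6*o (q(o) = 5 - ((o**2 + 6*o) - 8) = 5 - (-8 + o**2 + 6*o) = 5 + (8 - o**2 - 6*o) = 13 - o**2 - 6*o)
(-54*(f(1) + H))*q(1) = (-54*(1 + 22))*(13 - 1*1**2 - 6*1) = (-54*23)*(13 - 1*1 - 6) = -1242*(13 - 1 - 6) = -1242*6 = -7452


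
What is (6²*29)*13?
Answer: 13572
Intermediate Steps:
(6²*29)*13 = (36*29)*13 = 1044*13 = 13572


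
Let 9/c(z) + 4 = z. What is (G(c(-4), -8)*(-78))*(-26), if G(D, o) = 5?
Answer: 10140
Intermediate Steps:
c(z) = 9/(-4 + z)
(G(c(-4), -8)*(-78))*(-26) = (5*(-78))*(-26) = -390*(-26) = 10140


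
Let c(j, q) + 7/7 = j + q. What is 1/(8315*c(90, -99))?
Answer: -1/83150 ≈ -1.2026e-5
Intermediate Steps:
c(j, q) = -1 + j + q (c(j, q) = -1 + (j + q) = -1 + j + q)
1/(8315*c(90, -99)) = 1/(8315*(-1 + 90 - 99)) = (1/8315)/(-10) = (1/8315)*(-⅒) = -1/83150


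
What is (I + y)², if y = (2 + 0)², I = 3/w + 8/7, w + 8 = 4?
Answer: 15129/784 ≈ 19.297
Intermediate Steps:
w = -4 (w = -8 + 4 = -4)
I = 11/28 (I = 3/(-4) + 8/7 = 3*(-¼) + 8*(⅐) = -¾ + 8/7 = 11/28 ≈ 0.39286)
y = 4 (y = 2² = 4)
(I + y)² = (11/28 + 4)² = (123/28)² = 15129/784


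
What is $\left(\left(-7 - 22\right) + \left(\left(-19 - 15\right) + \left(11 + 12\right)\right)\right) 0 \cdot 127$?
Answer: $0$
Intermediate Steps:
$\left(\left(-7 - 22\right) + \left(\left(-19 - 15\right) + \left(11 + 12\right)\right)\right) 0 \cdot 127 = \left(-29 + \left(-34 + 23\right)\right) 0 \cdot 127 = \left(-29 - 11\right) 0 \cdot 127 = \left(-40\right) 0 \cdot 127 = 0 \cdot 127 = 0$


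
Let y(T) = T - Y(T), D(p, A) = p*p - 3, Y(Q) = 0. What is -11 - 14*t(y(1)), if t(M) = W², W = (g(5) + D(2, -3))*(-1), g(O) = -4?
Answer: -137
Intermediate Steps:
D(p, A) = -3 + p² (D(p, A) = p² - 3 = -3 + p²)
y(T) = T (y(T) = T - 1*0 = T + 0 = T)
W = 3 (W = (-4 + (-3 + 2²))*(-1) = (-4 + (-3 + 4))*(-1) = (-4 + 1)*(-1) = -3*(-1) = 3)
t(M) = 9 (t(M) = 3² = 9)
-11 - 14*t(y(1)) = -11 - 14*9 = -11 - 126 = -137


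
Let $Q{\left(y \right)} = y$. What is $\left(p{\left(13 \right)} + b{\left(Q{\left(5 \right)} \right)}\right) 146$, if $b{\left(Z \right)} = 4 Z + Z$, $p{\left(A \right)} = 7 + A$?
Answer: $6570$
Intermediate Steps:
$b{\left(Z \right)} = 5 Z$
$\left(p{\left(13 \right)} + b{\left(Q{\left(5 \right)} \right)}\right) 146 = \left(\left(7 + 13\right) + 5 \cdot 5\right) 146 = \left(20 + 25\right) 146 = 45 \cdot 146 = 6570$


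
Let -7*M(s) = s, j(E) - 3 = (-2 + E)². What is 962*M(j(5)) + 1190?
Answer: -3214/7 ≈ -459.14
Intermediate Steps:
j(E) = 3 + (-2 + E)²
M(s) = -s/7
962*M(j(5)) + 1190 = 962*(-(3 + (-2 + 5)²)/7) + 1190 = 962*(-(3 + 3²)/7) + 1190 = 962*(-(3 + 9)/7) + 1190 = 962*(-⅐*12) + 1190 = 962*(-12/7) + 1190 = -11544/7 + 1190 = -3214/7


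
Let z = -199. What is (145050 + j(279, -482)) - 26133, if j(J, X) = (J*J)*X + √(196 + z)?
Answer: -37400445 + I*√3 ≈ -3.74e+7 + 1.732*I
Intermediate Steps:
j(J, X) = I*√3 + X*J² (j(J, X) = (J*J)*X + √(196 - 199) = J²*X + √(-3) = X*J² + I*√3 = I*√3 + X*J²)
(145050 + j(279, -482)) - 26133 = (145050 + (I*√3 - 482*279²)) - 26133 = (145050 + (I*√3 - 482*77841)) - 26133 = (145050 + (I*√3 - 37519362)) - 26133 = (145050 + (-37519362 + I*√3)) - 26133 = (-37374312 + I*√3) - 26133 = -37400445 + I*√3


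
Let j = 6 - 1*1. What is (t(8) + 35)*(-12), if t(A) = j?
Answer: -480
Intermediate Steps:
j = 5 (j = 6 - 1 = 5)
t(A) = 5
(t(8) + 35)*(-12) = (5 + 35)*(-12) = 40*(-12) = -480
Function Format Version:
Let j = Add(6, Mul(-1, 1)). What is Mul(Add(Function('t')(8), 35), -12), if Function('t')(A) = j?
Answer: -480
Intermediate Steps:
j = 5 (j = Add(6, -1) = 5)
Function('t')(A) = 5
Mul(Add(Function('t')(8), 35), -12) = Mul(Add(5, 35), -12) = Mul(40, -12) = -480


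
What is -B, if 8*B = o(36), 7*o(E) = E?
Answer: -9/14 ≈ -0.64286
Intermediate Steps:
o(E) = E/7
B = 9/14 (B = ((⅐)*36)/8 = (⅛)*(36/7) = 9/14 ≈ 0.64286)
-B = -1*9/14 = -9/14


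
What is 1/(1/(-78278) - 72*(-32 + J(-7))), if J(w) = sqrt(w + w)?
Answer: 14117633856058/32971733692936705 + 441176060448*I*sqrt(14)/32971733692936705 ≈ 0.00042817 + 5.0065e-5*I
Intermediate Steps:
J(w) = sqrt(2)*sqrt(w) (J(w) = sqrt(2*w) = sqrt(2)*sqrt(w))
1/(1/(-78278) - 72*(-32 + J(-7))) = 1/(1/(-78278) - 72*(-32 + sqrt(2)*sqrt(-7))) = 1/(-1/78278 - 72*(-32 + sqrt(2)*(I*sqrt(7)))) = 1/(-1/78278 - 72*(-32 + I*sqrt(14))) = 1/(-1/78278 + (2304 - 72*I*sqrt(14))) = 1/(180352511/78278 - 72*I*sqrt(14))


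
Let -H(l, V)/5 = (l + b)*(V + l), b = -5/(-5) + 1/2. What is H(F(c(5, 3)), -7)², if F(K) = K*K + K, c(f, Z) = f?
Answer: 52490025/4 ≈ 1.3123e+7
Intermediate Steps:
b = 3/2 (b = -5*(-⅕) + 1*(½) = 1 + ½ = 3/2 ≈ 1.5000)
F(K) = K + K² (F(K) = K² + K = K + K²)
H(l, V) = -5*(3/2 + l)*(V + l) (H(l, V) = -5*(l + 3/2)*(V + l) = -5*(3/2 + l)*(V + l))
H(F(c(5, 3)), -7)² = (-5*25*(1 + 5)² - 15/2*(-7) - 75*(1 + 5)/2 - 5*(-7)*5*(1 + 5))² = (-5*(5*6)² + 105/2 - 75*6/2 - 5*(-7)*5*6)² = (-5*30² + 105/2 - 15/2*30 - 5*(-7)*30)² = (-5*900 + 105/2 - 225 + 1050)² = (-4500 + 105/2 - 225 + 1050)² = (-7245/2)² = 52490025/4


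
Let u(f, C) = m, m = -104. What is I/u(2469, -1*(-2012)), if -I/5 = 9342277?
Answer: 46711385/104 ≈ 4.4915e+5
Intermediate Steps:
u(f, C) = -104
I = -46711385 (I = -5*9342277 = -46711385)
I/u(2469, -1*(-2012)) = -46711385/(-104) = -46711385*(-1/104) = 46711385/104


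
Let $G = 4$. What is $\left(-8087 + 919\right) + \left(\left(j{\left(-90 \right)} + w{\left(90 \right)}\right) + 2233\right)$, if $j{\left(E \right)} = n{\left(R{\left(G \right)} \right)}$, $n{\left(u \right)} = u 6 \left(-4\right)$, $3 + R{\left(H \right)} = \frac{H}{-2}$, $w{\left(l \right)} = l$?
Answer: $-4725$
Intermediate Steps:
$R{\left(H \right)} = -3 - \frac{H}{2}$ ($R{\left(H \right)} = -3 + \frac{H}{-2} = -3 + H \left(- \frac{1}{2}\right) = -3 - \frac{H}{2}$)
$n{\left(u \right)} = - 24 u$ ($n{\left(u \right)} = 6 u \left(-4\right) = - 24 u$)
$j{\left(E \right)} = 120$ ($j{\left(E \right)} = - 24 \left(-3 - 2\right) = \left(-24\right) \left(-5\right) = 120$)
$\left(-8087 + 919\right) + \left(\left(j{\left(-90 \right)} + w{\left(90 \right)}\right) + 2233\right) = \left(-8087 + 919\right) + \left(\left(120 + 90\right) + 2233\right) = -7168 + \left(210 + 2233\right) = -7168 + 2443 = -4725$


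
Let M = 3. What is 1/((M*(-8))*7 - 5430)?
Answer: -1/5598 ≈ -0.00017864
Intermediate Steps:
1/((M*(-8))*7 - 5430) = 1/((3*(-8))*7 - 5430) = 1/(-24*7 - 5430) = 1/(-168 - 5430) = 1/(-5598) = -1/5598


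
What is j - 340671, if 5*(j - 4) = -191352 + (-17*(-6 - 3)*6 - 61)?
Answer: -378766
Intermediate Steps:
j = -38095 (j = 4 + (-191352 + (-17*(-6 - 3)*6 - 61))/5 = 4 + (-191352 + (-(-153)*6 - 61))/5 = 4 + (-191352 + (-17*(-54) - 61))/5 = 4 + (-191352 + (918 - 61))/5 = 4 + (-191352 + 857)/5 = 4 + (⅕)*(-190495) = 4 - 38099 = -38095)
j - 340671 = -38095 - 340671 = -378766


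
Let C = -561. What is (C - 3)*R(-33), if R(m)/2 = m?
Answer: 37224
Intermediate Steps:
R(m) = 2*m
(C - 3)*R(-33) = (-561 - 3)*(2*(-33)) = -564*(-66) = 37224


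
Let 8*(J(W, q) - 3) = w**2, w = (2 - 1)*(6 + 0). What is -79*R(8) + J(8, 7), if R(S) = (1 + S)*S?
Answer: -11361/2 ≈ -5680.5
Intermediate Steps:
w = 6 (w = 1*6 = 6)
J(W, q) = 15/2 (J(W, q) = 3 + (1/8)*6**2 = 3 + (1/8)*36 = 3 + 9/2 = 15/2)
R(S) = S*(1 + S)
-79*R(8) + J(8, 7) = -632*(1 + 8) + 15/2 = -632*9 + 15/2 = -79*72 + 15/2 = -5688 + 15/2 = -11361/2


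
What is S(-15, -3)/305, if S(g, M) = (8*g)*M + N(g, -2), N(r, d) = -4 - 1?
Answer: 71/61 ≈ 1.1639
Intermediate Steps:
N(r, d) = -5
S(g, M) = -5 + 8*M*g (S(g, M) = (8*g)*M - 5 = 8*M*g - 5 = -5 + 8*M*g)
S(-15, -3)/305 = (-5 + 8*(-3)*(-15))/305 = (-5 + 360)*(1/305) = 355*(1/305) = 71/61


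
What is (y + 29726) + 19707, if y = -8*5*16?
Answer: 48793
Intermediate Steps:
y = -640 (y = -40*16 = -640)
(y + 29726) + 19707 = (-640 + 29726) + 19707 = 29086 + 19707 = 48793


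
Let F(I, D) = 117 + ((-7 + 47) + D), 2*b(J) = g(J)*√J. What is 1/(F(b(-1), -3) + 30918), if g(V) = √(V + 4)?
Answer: 1/31072 ≈ 3.2183e-5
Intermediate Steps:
g(V) = √(4 + V)
b(J) = √J*√(4 + J)/2 (b(J) = (√(4 + J)*√J)/2 = (√J*√(4 + J))/2 = √J*√(4 + J)/2)
F(I, D) = 157 + D (F(I, D) = 117 + (40 + D) = 157 + D)
1/(F(b(-1), -3) + 30918) = 1/((157 - 3) + 30918) = 1/(154 + 30918) = 1/31072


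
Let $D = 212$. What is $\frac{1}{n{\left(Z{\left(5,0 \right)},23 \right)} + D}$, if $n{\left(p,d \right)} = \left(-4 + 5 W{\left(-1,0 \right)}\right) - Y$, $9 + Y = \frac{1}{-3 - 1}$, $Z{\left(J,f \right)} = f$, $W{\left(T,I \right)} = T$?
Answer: $\frac{4}{849} \approx 0.0047114$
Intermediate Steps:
$Y = - \frac{37}{4}$ ($Y = -9 + \frac{1}{-3 - 1} = -9 + \frac{1}{-4} = -9 - \frac{1}{4} = - \frac{37}{4} \approx -9.25$)
$n{\left(p,d \right)} = \frac{1}{4}$ ($n{\left(p,d \right)} = \left(-4 + 5 \left(-1\right)\right) - - \frac{37}{4} = \left(-4 - 5\right) + \frac{37}{4} = -9 + \frac{37}{4} = \frac{1}{4}$)
$\frac{1}{n{\left(Z{\left(5,0 \right)},23 \right)} + D} = \frac{1}{\frac{1}{4} + 212} = \frac{1}{\frac{849}{4}} = \frac{4}{849}$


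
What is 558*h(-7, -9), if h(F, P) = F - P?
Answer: 1116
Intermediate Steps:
558*h(-7, -9) = 558*(-7 - 1*(-9)) = 558*(-7 + 9) = 558*2 = 1116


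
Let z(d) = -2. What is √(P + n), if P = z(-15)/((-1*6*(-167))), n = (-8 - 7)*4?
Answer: I*√15060561/501 ≈ 7.7461*I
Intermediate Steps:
n = -60 (n = -15*4 = -60)
P = -1/501 (P = -2/(-1*6*(-167)) = -2/((-6*(-167))) = -2/1002 = -2*1/1002 = -1/501 ≈ -0.0019960)
√(P + n) = √(-1/501 - 60) = √(-30061/501) = I*√15060561/501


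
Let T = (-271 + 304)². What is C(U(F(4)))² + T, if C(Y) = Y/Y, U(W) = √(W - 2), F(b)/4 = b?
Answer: 1090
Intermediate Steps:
F(b) = 4*b
U(W) = √(-2 + W)
C(Y) = 1
T = 1089 (T = 33² = 1089)
C(U(F(4)))² + T = 1² + 1089 = 1 + 1089 = 1090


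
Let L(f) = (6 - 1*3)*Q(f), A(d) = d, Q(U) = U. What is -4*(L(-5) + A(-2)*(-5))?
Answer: 20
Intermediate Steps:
L(f) = 3*f (L(f) = (6 - 1*3)*f = (6 - 3)*f = 3*f)
-4*(L(-5) + A(-2)*(-5)) = -4*(3*(-5) - 2*(-5)) = -4*(-15 + 10) = -4*(-5) = 20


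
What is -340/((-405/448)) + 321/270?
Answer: 305603/810 ≈ 377.29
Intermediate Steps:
-340/((-405/448)) + 321/270 = -340/((-405*1/448)) + 321*(1/270) = -340/(-405/448) + 107/90 = -340*(-448/405) + 107/90 = 30464/81 + 107/90 = 305603/810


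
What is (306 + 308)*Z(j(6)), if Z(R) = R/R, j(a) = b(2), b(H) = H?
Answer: 614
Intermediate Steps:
j(a) = 2
Z(R) = 1
(306 + 308)*Z(j(6)) = (306 + 308)*1 = 614*1 = 614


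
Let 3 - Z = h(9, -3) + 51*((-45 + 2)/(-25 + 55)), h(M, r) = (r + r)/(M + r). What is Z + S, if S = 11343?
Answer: 114201/10 ≈ 11420.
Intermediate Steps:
h(M, r) = 2*r/(M + r) (h(M, r) = (2*r)/(M + r) = 2*r/(M + r))
Z = 771/10 (Z = 3 - (2*(-3)/(9 - 3) + 51*((-45 + 2)/(-25 + 55))) = 3 - (2*(-3)/6 + 51*(-43/30)) = 3 - (2*(-3)*(1/6) + 51*(-43*1/30)) = 3 - (-1 + 51*(-43/30)) = 3 - (-1 - 731/10) = 3 - 1*(-741/10) = 3 + 741/10 = 771/10 ≈ 77.100)
Z + S = 771/10 + 11343 = 114201/10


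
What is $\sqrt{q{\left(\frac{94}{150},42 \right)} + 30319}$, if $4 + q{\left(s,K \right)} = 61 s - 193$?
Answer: $\frac{\sqrt{6786051}}{15} \approx 173.67$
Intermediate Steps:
$q{\left(s,K \right)} = -197 + 61 s$ ($q{\left(s,K \right)} = -4 + \left(61 s - 193\right) = -4 + \left(-193 + 61 s\right) = -197 + 61 s$)
$\sqrt{q{\left(\frac{94}{150},42 \right)} + 30319} = \sqrt{\left(-197 + 61 \cdot \frac{94}{150}\right) + 30319} = \sqrt{\left(-197 + 61 \cdot 94 \cdot \frac{1}{150}\right) + 30319} = \sqrt{\left(-197 + 61 \cdot \frac{47}{75}\right) + 30319} = \sqrt{\left(-197 + \frac{2867}{75}\right) + 30319} = \sqrt{- \frac{11908}{75} + 30319} = \sqrt{\frac{2262017}{75}} = \frac{\sqrt{6786051}}{15}$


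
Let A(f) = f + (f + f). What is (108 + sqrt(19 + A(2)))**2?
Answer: 12769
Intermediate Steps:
A(f) = 3*f (A(f) = f + 2*f = 3*f)
(108 + sqrt(19 + A(2)))**2 = (108 + sqrt(19 + 3*2))**2 = (108 + sqrt(19 + 6))**2 = (108 + sqrt(25))**2 = (108 + 5)**2 = 113**2 = 12769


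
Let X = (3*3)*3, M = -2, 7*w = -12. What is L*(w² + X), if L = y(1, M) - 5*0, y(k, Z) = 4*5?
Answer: 29340/49 ≈ 598.78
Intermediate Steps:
w = -12/7 (w = (⅐)*(-12) = -12/7 ≈ -1.7143)
y(k, Z) = 20
L = 20 (L = 20 - 5*0 = 20 + 0 = 20)
X = 27 (X = 9*3 = 27)
L*(w² + X) = 20*((-12/7)² + 27) = 20*(144/49 + 27) = 20*(1467/49) = 29340/49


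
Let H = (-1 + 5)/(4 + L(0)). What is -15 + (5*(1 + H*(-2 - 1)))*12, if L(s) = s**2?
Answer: -135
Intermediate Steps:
H = 1 (H = (-1 + 5)/(4 + 0**2) = 4/(4 + 0) = 4/4 = 4*(1/4) = 1)
-15 + (5*(1 + H*(-2 - 1)))*12 = -15 + (5*(1 + 1*(-2 - 1)))*12 = -15 + (5*(1 + 1*(-3)))*12 = -15 + (5*(1 - 3))*12 = -15 + (5*(-2))*12 = -15 - 10*12 = -15 - 120 = -135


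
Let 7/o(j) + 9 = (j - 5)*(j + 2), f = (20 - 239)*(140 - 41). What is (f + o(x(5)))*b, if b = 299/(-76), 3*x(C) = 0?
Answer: 61585927/722 ≈ 85299.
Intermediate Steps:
x(C) = 0 (x(C) = (⅓)*0 = 0)
f = -21681 (f = -219*99 = -21681)
b = -299/76 (b = 299*(-1/76) = -299/76 ≈ -3.9342)
o(j) = 7/(-9 + (-5 + j)*(2 + j)) (o(j) = 7/(-9 + (j - 5)*(j + 2)) = 7/(-9 + (-5 + j)*(2 + j)))
(f + o(x(5)))*b = (-21681 + 7/(-19 + 0² - 3*0))*(-299/76) = (-21681 + 7/(-19 + 0 + 0))*(-299/76) = (-21681 + 7/(-19))*(-299/76) = (-21681 + 7*(-1/19))*(-299/76) = (-21681 - 7/19)*(-299/76) = -411946/19*(-299/76) = 61585927/722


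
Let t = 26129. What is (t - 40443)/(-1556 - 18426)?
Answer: 7157/9991 ≈ 0.71634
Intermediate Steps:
(t - 40443)/(-1556 - 18426) = (26129 - 40443)/(-1556 - 18426) = -14314/(-19982) = -14314*(-1/19982) = 7157/9991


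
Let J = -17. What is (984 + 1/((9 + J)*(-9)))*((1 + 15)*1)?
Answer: 141698/9 ≈ 15744.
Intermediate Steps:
(984 + 1/((9 + J)*(-9)))*((1 + 15)*1) = (984 + 1/((9 - 17)*(-9)))*((1 + 15)*1) = (984 + 1/(-8*(-9)))*(16*1) = (984 + 1/72)*16 = (70849/72)*16 = 141698/9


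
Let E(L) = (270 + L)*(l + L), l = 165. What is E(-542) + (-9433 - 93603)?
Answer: -492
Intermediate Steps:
E(L) = (165 + L)*(270 + L) (E(L) = (270 + L)*(165 + L) = (165 + L)*(270 + L))
E(-542) + (-9433 - 93603) = (44550 + (-542)² + 435*(-542)) + (-9433 - 93603) = (44550 + 293764 - 235770) - 103036 = 102544 - 103036 = -492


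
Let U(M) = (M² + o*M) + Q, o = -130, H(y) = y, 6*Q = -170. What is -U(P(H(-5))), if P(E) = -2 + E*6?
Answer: -15467/3 ≈ -5155.7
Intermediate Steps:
Q = -85/3 (Q = (⅙)*(-170) = -85/3 ≈ -28.333)
P(E) = -2 + 6*E
U(M) = -85/3 + M² - 130*M (U(M) = (M² - 130*M) - 85/3 = -85/3 + M² - 130*M)
-U(P(H(-5))) = -(-85/3 + (-2 + 6*(-5))² - 130*(-2 + 6*(-5))) = -(-85/3 + (-2 - 30)² - 130*(-2 - 30)) = -(-85/3 + (-32)² - 130*(-32)) = -(-85/3 + 1024 + 4160) = -1*15467/3 = -15467/3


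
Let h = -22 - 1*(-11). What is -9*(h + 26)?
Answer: -135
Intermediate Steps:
h = -11 (h = -22 + 11 = -11)
-9*(h + 26) = -9*(-11 + 26) = -9*15 = -135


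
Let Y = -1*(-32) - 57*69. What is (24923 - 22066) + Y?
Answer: -1044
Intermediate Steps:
Y = -3901 (Y = 32 - 3933 = -3901)
(24923 - 22066) + Y = (24923 - 22066) - 3901 = 2857 - 3901 = -1044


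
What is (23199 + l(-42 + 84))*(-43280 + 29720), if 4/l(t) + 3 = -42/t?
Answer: -314564880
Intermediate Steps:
l(t) = 4/(-3 - 42/t)
(23199 + l(-42 + 84))*(-43280 + 29720) = (23199 - 4*(-42 + 84)/(42 + 3*(-42 + 84)))*(-43280 + 29720) = (23199 - 4*42/(42 + 3*42))*(-13560) = (23199 - 4*42/(42 + 126))*(-13560) = (23199 - 4*42/168)*(-13560) = (23199 - 4*42*1/168)*(-13560) = (23199 - 1)*(-13560) = 23198*(-13560) = -314564880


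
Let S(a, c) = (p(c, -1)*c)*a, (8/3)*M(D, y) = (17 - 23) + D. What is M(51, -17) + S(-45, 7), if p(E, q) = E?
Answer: -17505/8 ≈ -2188.1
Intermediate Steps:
M(D, y) = -9/4 + 3*D/8 (M(D, y) = 3*((17 - 23) + D)/8 = 3*(-6 + D)/8 = -9/4 + 3*D/8)
S(a, c) = a*c² (S(a, c) = (c*c)*a = c²*a = a*c²)
M(51, -17) + S(-45, 7) = (-9/4 + (3/8)*51) - 45*7² = (-9/4 + 153/8) - 45*49 = 135/8 - 2205 = -17505/8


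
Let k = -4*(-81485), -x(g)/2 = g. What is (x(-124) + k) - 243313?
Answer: 82875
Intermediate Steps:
x(g) = -2*g
k = 325940
(x(-124) + k) - 243313 = (-2*(-124) + 325940) - 243313 = (248 + 325940) - 243313 = 326188 - 243313 = 82875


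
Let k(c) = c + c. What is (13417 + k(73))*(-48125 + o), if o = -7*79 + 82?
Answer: -659107548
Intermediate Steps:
k(c) = 2*c
o = -471 (o = -553 + 82 = -471)
(13417 + k(73))*(-48125 + o) = (13417 + 2*73)*(-48125 - 471) = (13417 + 146)*(-48596) = 13563*(-48596) = -659107548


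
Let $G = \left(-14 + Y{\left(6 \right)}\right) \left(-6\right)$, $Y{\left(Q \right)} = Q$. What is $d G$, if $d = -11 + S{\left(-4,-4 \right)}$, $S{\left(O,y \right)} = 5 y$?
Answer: $-1488$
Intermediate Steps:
$G = 48$ ($G = \left(-14 + 6\right) \left(-6\right) = \left(-8\right) \left(-6\right) = 48$)
$d = -31$ ($d = -11 + 5 \left(-4\right) = -11 - 20 = -31$)
$d G = \left(-31\right) 48 = -1488$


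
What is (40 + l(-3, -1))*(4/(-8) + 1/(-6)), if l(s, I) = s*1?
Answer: -74/3 ≈ -24.667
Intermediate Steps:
l(s, I) = s
(40 + l(-3, -1))*(4/(-8) + 1/(-6)) = (40 - 3)*(4/(-8) + 1/(-6)) = 37*(4*(-⅛) + 1*(-⅙)) = 37*(-½ - ⅙) = 37*(-⅔) = -74/3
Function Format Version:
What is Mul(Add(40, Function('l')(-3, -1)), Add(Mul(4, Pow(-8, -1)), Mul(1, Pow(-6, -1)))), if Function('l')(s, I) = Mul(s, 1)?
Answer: Rational(-74, 3) ≈ -24.667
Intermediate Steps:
Function('l')(s, I) = s
Mul(Add(40, Function('l')(-3, -1)), Add(Mul(4, Pow(-8, -1)), Mul(1, Pow(-6, -1)))) = Mul(Add(40, -3), Add(Mul(4, Pow(-8, -1)), Mul(1, Pow(-6, -1)))) = Mul(37, Add(Mul(4, Rational(-1, 8)), Mul(1, Rational(-1, 6)))) = Mul(37, Add(Rational(-1, 2), Rational(-1, 6))) = Mul(37, Rational(-2, 3)) = Rational(-74, 3)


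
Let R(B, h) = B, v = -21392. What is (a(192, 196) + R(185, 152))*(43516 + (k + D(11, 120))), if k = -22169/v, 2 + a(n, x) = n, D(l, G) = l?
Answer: 49883129625/3056 ≈ 1.6323e+7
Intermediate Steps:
a(n, x) = -2 + n
k = 3167/3056 (k = -22169/(-21392) = -22169*(-1/21392) = 3167/3056 ≈ 1.0363)
(a(192, 196) + R(185, 152))*(43516 + (k + D(11, 120))) = ((-2 + 192) + 185)*(43516 + (3167/3056 + 11)) = (190 + 185)*(43516 + 36783/3056) = 375*(133021679/3056) = 49883129625/3056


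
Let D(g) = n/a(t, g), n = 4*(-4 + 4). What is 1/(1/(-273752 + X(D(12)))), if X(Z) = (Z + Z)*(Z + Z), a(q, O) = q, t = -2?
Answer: -273752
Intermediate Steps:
n = 0 (n = 4*0 = 0)
D(g) = 0 (D(g) = 0/(-2) = 0*(-½) = 0)
X(Z) = 4*Z² (X(Z) = (2*Z)*(2*Z) = 4*Z²)
1/(1/(-273752 + X(D(12)))) = 1/(1/(-273752 + 4*0²)) = 1/(1/(-273752 + 4*0)) = 1/(1/(-273752 + 0)) = 1/(1/(-273752)) = 1/(-1/273752) = -273752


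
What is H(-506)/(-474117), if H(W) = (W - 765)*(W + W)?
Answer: -1286252/474117 ≈ -2.7129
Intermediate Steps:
H(W) = 2*W*(-765 + W) (H(W) = (-765 + W)*(2*W) = 2*W*(-765 + W))
H(-506)/(-474117) = (2*(-506)*(-765 - 506))/(-474117) = (2*(-506)*(-1271))*(-1/474117) = 1286252*(-1/474117) = -1286252/474117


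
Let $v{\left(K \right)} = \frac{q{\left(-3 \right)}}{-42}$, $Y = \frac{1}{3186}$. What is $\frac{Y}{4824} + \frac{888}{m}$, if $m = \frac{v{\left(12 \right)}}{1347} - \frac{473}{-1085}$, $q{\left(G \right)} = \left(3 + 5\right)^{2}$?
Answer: $\frac{59839041034413953}{29300472075312} \approx 2042.3$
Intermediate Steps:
$Y = \frac{1}{3186} \approx 0.00031387$
$q{\left(G \right)} = 64$ ($q{\left(G \right)} = 8^{2} = 64$)
$v{\left(K \right)} = - \frac{32}{21}$ ($v{\left(K \right)} = \frac{64}{-42} = 64 \left(- \frac{1}{42}\right) = - \frac{32}{21}$)
$m = \frac{1906433}{4384485}$ ($m = - \frac{32}{21 \cdot 1347} - \frac{473}{-1085} = \left(- \frac{32}{21}\right) \frac{1}{1347} - - \frac{473}{1085} = - \frac{32}{28287} + \frac{473}{1085} = \frac{1906433}{4384485} \approx 0.43481$)
$\frac{Y}{4824} + \frac{888}{m} = \frac{1}{3186 \cdot 4824} + \frac{888}{\frac{1906433}{4384485}} = \frac{1}{3186} \cdot \frac{1}{4824} + 888 \cdot \frac{4384485}{1906433} = \frac{1}{15369264} + \frac{3893422680}{1906433} = \frac{59839041034413953}{29300472075312}$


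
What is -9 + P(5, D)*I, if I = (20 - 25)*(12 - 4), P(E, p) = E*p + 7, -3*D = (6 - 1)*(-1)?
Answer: -1867/3 ≈ -622.33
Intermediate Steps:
D = 5/3 (D = -(6 - 1)*(-1)/3 = -5*(-1)/3 = -⅓*(-5) = 5/3 ≈ 1.6667)
P(E, p) = 7 + E*p
I = -40 (I = -5*8 = -40)
-9 + P(5, D)*I = -9 + (7 + 5*(5/3))*(-40) = -9 + (7 + 25/3)*(-40) = -9 + (46/3)*(-40) = -9 - 1840/3 = -1867/3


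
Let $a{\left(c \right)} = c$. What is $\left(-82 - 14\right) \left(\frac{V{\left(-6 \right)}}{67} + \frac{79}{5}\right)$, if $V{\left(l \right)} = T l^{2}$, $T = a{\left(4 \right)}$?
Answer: $- \frac{577248}{335} \approx -1723.1$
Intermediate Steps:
$T = 4$
$V{\left(l \right)} = 4 l^{2}$
$\left(-82 - 14\right) \left(\frac{V{\left(-6 \right)}}{67} + \frac{79}{5}\right) = \left(-82 - 14\right) \left(\frac{4 \left(-6\right)^{2}}{67} + \frac{79}{5}\right) = - 96 \left(4 \cdot 36 \cdot \frac{1}{67} + 79 \cdot \frac{1}{5}\right) = - 96 \left(144 \cdot \frac{1}{67} + \frac{79}{5}\right) = - 96 \left(\frac{144}{67} + \frac{79}{5}\right) = \left(-96\right) \frac{6013}{335} = - \frac{577248}{335}$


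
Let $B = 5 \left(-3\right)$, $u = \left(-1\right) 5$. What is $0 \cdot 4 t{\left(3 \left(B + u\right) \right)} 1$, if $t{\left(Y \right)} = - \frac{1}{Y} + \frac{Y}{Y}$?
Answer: $0$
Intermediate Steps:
$u = -5$
$B = -15$
$t{\left(Y \right)} = 1 - \frac{1}{Y}$ ($t{\left(Y \right)} = - \frac{1}{Y} + 1 = 1 - \frac{1}{Y}$)
$0 \cdot 4 t{\left(3 \left(B + u\right) \right)} 1 = 0 \cdot 4 \frac{-1 + 3 \left(-15 - 5\right)}{3 \left(-15 - 5\right)} 1 = 0 \frac{-1 + 3 \left(-20\right)}{3 \left(-20\right)} 1 = 0 \frac{-1 - 60}{-60} \cdot 1 = 0 \left(\left(- \frac{1}{60}\right) \left(-61\right)\right) 1 = 0 \cdot \frac{61}{60} \cdot 1 = 0 \cdot 1 = 0$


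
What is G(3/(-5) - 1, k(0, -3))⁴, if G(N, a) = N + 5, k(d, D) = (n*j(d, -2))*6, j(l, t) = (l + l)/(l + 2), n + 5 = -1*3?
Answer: 83521/625 ≈ 133.63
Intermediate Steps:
n = -8 (n = -5 - 1*3 = -5 - 3 = -8)
j(l, t) = 2*l/(2 + l) (j(l, t) = (2*l)/(2 + l) = 2*l/(2 + l))
k(d, D) = -96*d/(2 + d) (k(d, D) = -16*d/(2 + d)*6 = -96*d/(2 + d))
G(N, a) = 5 + N
G(3/(-5) - 1, k(0, -3))⁴ = (5 + (3/(-5) - 1))⁴ = (5 + (3*(-⅕) - 1))⁴ = (5 + (-⅗ - 1))⁴ = (5 - 8/5)⁴ = (17/5)⁴ = 83521/625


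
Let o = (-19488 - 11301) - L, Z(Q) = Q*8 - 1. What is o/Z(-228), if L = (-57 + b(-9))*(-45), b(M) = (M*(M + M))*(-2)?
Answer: 47934/1825 ≈ 26.265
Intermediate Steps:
b(M) = -4*M**2 (b(M) = (M*(2*M))*(-2) = (2*M**2)*(-2) = -4*M**2)
Z(Q) = -1 + 8*Q (Z(Q) = 8*Q - 1 = -1 + 8*Q)
L = 17145 (L = (-57 - 4*(-9)**2)*(-45) = (-57 - 4*81)*(-45) = (-57 - 324)*(-45) = -381*(-45) = 17145)
o = -47934 (o = (-19488 - 11301) - 1*17145 = -30789 - 17145 = -47934)
o/Z(-228) = -47934/(-1 + 8*(-228)) = -47934/(-1 - 1824) = -47934/(-1825) = -47934*(-1/1825) = 47934/1825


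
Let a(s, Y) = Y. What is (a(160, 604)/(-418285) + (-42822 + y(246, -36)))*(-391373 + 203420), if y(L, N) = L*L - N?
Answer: -1393895618803038/418285 ≈ -3.3324e+9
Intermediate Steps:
y(L, N) = L**2 - N
(a(160, 604)/(-418285) + (-42822 + y(246, -36)))*(-391373 + 203420) = (604/(-418285) + (-42822 + (246**2 - 1*(-36))))*(-391373 + 203420) = (604*(-1/418285) + (-42822 + (60516 + 36)))*(-187953) = (-604/418285 + (-42822 + 60552))*(-187953) = (-604/418285 + 17730)*(-187953) = (7416192446/418285)*(-187953) = -1393895618803038/418285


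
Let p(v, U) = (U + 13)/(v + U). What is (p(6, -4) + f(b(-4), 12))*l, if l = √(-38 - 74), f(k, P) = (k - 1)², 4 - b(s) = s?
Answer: 214*I*√7 ≈ 566.19*I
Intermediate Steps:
b(s) = 4 - s
f(k, P) = (-1 + k)²
p(v, U) = (13 + U)/(U + v)
l = 4*I*√7 (l = √(-112) = 4*I*√7 ≈ 10.583*I)
(p(6, -4) + f(b(-4), 12))*l = ((13 - 4)/(-4 + 6) + (-1 + (4 - 1*(-4)))²)*(4*I*√7) = (9/2 + (-1 + (4 + 4))²)*(4*I*√7) = ((½)*9 + (-1 + 8)²)*(4*I*√7) = (9/2 + 7²)*(4*I*√7) = (9/2 + 49)*(4*I*√7) = 107*(4*I*√7)/2 = 214*I*√7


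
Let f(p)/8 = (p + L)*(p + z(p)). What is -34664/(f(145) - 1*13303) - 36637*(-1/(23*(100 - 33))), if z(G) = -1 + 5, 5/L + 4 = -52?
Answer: 20256742175/859888787 ≈ 23.557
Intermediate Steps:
L = -5/56 (L = 5/(-4 - 52) = 5/(-56) = 5*(-1/56) = -5/56 ≈ -0.089286)
z(G) = 4
f(p) = 8*(4 + p)*(-5/56 + p) (f(p) = 8*((p - 5/56)*(p + 4)) = 8*((-5/56 + p)*(4 + p)) = 8*((4 + p)*(-5/56 + p)) = 8*(4 + p)*(-5/56 + p))
-34664/(f(145) - 1*13303) - 36637*(-1/(23*(100 - 33))) = -34664/((-20/7 + 8*145**2 + (219/7)*145) - 1*13303) - 36637*(-1/(23*(100 - 33))) = -34664/((-20/7 + 8*21025 + 31755/7) - 13303) - 36637/(67*(-23)) = -34664/((-20/7 + 168200 + 31755/7) - 13303) - 36637/(-1541) = -34664/(1209135/7 - 13303) - 36637*(-1/1541) = -34664/1116014/7 + 36637/1541 = -34664*7/1116014 + 36637/1541 = -121324/558007 + 36637/1541 = 20256742175/859888787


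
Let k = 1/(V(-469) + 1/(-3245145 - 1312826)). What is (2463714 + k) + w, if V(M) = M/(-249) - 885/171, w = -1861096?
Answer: 42777326429671729/70985845085 ≈ 6.0262e+5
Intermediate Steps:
V(M) = -295/57 - M/249 (V(M) = M*(-1/249) - 885*1/171 = -M/249 - 295/57 = -295/57 - M/249)
k = -21563760801/70985845085 (k = 1/((-295/57 - 1/249*(-469)) + 1/(-3245145 - 1312826)) = 1/((-295/57 + 469/249) + 1/(-4557971)) = 1/(-15574/4731 - 1/4557971) = 1/(-70985845085/21563760801) = -21563760801/70985845085 ≈ -0.30378)
(2463714 + k) + w = (2463714 - 21563760801/70985845085) - 1861096 = 174888798773984889/70985845085 - 1861096 = 42777326429671729/70985845085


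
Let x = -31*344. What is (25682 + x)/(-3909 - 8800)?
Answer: -15018/12709 ≈ -1.1817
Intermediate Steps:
x = -10664
(25682 + x)/(-3909 - 8800) = (25682 - 10664)/(-3909 - 8800) = 15018/(-12709) = 15018*(-1/12709) = -15018/12709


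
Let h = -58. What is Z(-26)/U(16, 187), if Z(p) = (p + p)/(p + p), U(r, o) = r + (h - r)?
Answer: -1/58 ≈ -0.017241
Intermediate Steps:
U(r, o) = -58 (U(r, o) = r + (-58 - r) = -58)
Z(p) = 1 (Z(p) = (2*p)/((2*p)) = (2*p)*(1/(2*p)) = 1)
Z(-26)/U(16, 187) = 1/(-58) = 1*(-1/58) = -1/58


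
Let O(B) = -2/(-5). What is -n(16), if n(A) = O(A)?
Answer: -⅖ ≈ -0.40000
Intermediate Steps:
O(B) = ⅖ (O(B) = -2*(-⅕) = ⅖)
n(A) = ⅖
-n(16) = -1*⅖ = -⅖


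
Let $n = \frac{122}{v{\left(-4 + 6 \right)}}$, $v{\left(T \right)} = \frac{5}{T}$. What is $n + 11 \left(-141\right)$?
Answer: $- \frac{7511}{5} \approx -1502.2$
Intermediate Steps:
$n = \frac{244}{5}$ ($n = \frac{122}{5 \frac{1}{-4 + 6}} = \frac{122}{5 \cdot \frac{1}{2}} = \frac{122}{\frac{5}{2}} = 122 \cdot \frac{2}{5} = \frac{244}{5} \approx 48.8$)
$n + 11 \left(-141\right) = \frac{244}{5} + 11 \left(-141\right) = \frac{244}{5} - 1551 = - \frac{7511}{5}$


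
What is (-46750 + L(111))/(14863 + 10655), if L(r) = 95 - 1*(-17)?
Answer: -7773/4253 ≈ -1.8277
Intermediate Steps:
L(r) = 112 (L(r) = 95 + 17 = 112)
(-46750 + L(111))/(14863 + 10655) = (-46750 + 112)/(14863 + 10655) = -46638/25518 = -46638*1/25518 = -7773/4253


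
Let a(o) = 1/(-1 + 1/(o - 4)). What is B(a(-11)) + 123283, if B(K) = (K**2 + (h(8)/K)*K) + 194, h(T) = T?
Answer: 31612385/256 ≈ 1.2349e+5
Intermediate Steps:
a(o) = 1/(-1 + 1/(-4 + o))
B(K) = 202 + K**2 (B(K) = (K**2 + (8/K)*K) + 194 = (K**2 + 8) + 194 = (8 + K**2) + 194 = 202 + K**2)
B(a(-11)) + 123283 = (202 + ((4 - 1*(-11))/(-5 - 11))**2) + 123283 = (202 + ((4 + 11)/(-16))**2) + 123283 = (202 + (-1/16*15)**2) + 123283 = (202 + (-15/16)**2) + 123283 = (202 + 225/256) + 123283 = 51937/256 + 123283 = 31612385/256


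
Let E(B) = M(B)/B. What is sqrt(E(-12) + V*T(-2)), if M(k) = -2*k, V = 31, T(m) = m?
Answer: 8*I ≈ 8.0*I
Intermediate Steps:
E(B) = -2 (E(B) = (-2*B)/B = -2)
sqrt(E(-12) + V*T(-2)) = sqrt(-2 + 31*(-2)) = sqrt(-2 - 62) = sqrt(-64) = 8*I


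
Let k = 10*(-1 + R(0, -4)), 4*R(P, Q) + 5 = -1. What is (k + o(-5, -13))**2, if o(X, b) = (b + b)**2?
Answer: 423801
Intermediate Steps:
R(P, Q) = -3/2 (R(P, Q) = -5/4 + (1/4)*(-1) = -5/4 - 1/4 = -3/2)
k = -25 (k = 10*(-1 - 3/2) = 10*(-5/2) = -25)
o(X, b) = 4*b**2 (o(X, b) = (2*b)**2 = 4*b**2)
(k + o(-5, -13))**2 = (-25 + 4*(-13)**2)**2 = (-25 + 4*169)**2 = (-25 + 676)**2 = 651**2 = 423801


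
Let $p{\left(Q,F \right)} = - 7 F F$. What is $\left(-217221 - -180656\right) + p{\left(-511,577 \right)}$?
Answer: $-2367068$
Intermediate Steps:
$p{\left(Q,F \right)} = - 7 F^{2}$
$\left(-217221 - -180656\right) + p{\left(-511,577 \right)} = \left(-217221 - -180656\right) - 7 \cdot 577^{2} = \left(-217221 + 180656\right) - 2330503 = -36565 - 2330503 = -2367068$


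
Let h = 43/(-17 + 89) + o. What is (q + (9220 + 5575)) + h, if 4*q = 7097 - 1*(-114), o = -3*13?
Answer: 1192273/72 ≈ 16559.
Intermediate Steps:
o = -39
q = 7211/4 (q = (7097 - 1*(-114))/4 = (7097 + 114)/4 = (¼)*7211 = 7211/4 ≈ 1802.8)
h = -2765/72 (h = 43/(-17 + 89) - 39 = 43/72 - 39 = -2765/72 ≈ -38.403)
(q + (9220 + 5575)) + h = (7211/4 + (9220 + 5575)) - 2765/72 = (7211/4 + 14795) - 2765/72 = 66391/4 - 2765/72 = 1192273/72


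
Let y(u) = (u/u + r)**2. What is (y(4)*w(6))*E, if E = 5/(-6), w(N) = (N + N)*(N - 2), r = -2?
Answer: -40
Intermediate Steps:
y(u) = 1 (y(u) = (u/u - 2)**2 = (1 - 2)**2 = (-1)**2 = 1)
w(N) = 2*N*(-2 + N) (w(N) = (2*N)*(-2 + N) = 2*N*(-2 + N))
E = -5/6 (E = 5*(-1/6) = -5/6 ≈ -0.83333)
(y(4)*w(6))*E = (1*(2*6*(-2 + 6)))*(-5/6) = (1*(2*6*4))*(-5/6) = (1*48)*(-5/6) = 48*(-5/6) = -40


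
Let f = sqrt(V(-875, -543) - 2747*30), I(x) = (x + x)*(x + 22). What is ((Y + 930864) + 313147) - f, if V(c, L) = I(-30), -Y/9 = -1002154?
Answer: 10263397 - I*sqrt(81930) ≈ 1.0263e+7 - 286.23*I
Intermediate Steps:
Y = 9019386 (Y = -9*(-1002154) = 9019386)
I(x) = 2*x*(22 + x) (I(x) = (2*x)*(22 + x) = 2*x*(22 + x))
V(c, L) = 480 (V(c, L) = 2*(-30)*(22 - 30) = 2*(-30)*(-8) = 480)
f = I*sqrt(81930) (f = sqrt(480 - 2747*30) = sqrt(480 - 82410) = sqrt(-81930) = I*sqrt(81930) ≈ 286.23*I)
((Y + 930864) + 313147) - f = ((9019386 + 930864) + 313147) - I*sqrt(81930) = (9950250 + 313147) - I*sqrt(81930) = 10263397 - I*sqrt(81930)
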